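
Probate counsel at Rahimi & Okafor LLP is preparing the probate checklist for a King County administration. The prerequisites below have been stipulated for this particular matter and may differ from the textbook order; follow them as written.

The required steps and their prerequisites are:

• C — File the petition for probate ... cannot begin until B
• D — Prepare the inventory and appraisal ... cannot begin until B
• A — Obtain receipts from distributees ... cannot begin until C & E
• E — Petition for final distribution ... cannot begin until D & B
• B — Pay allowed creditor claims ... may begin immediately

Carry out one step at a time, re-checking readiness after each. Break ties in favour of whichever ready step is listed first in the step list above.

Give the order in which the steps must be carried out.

B has no prerequisites → B first.
Now C and D have their prerequisites met. C is listed earlier, so C next.
Next only D has its prerequisites met → D.
E needed D and B, now all done → E.
A is the only step now ready → A.

B → C → D → E → A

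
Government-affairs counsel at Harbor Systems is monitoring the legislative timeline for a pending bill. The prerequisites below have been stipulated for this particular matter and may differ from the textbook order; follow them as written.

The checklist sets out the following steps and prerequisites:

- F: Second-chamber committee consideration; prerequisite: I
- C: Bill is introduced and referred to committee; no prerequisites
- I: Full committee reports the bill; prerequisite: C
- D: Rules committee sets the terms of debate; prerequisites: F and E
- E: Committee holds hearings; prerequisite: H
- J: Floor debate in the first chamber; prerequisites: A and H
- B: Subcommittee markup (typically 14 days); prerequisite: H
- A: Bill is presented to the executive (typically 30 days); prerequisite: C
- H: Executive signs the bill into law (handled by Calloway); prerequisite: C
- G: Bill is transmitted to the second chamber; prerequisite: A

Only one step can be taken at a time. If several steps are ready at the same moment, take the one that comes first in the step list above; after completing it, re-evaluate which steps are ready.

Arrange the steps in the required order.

C, I, F, A, H, E, D, J, B, G

Only C has no prerequisites, so it is first.
Ready: I, A and H. I is listed earlier → I.
Ready: F, A and H. F is listed earlier → F.
Ready: A and H. A is listed earlier → A.
Now H and G have their prerequisites met. H is listed earlier, so H next.
Ready: E, J, B and G. E is listed earlier → E.
Now D, J, B and G have their prerequisites met. D is listed earlier, so D next.
Now J, B and G have their prerequisites met. J is listed earlier, so J next.
B and G are both available; B is listed earlier → B.
G needed A, now all done → G.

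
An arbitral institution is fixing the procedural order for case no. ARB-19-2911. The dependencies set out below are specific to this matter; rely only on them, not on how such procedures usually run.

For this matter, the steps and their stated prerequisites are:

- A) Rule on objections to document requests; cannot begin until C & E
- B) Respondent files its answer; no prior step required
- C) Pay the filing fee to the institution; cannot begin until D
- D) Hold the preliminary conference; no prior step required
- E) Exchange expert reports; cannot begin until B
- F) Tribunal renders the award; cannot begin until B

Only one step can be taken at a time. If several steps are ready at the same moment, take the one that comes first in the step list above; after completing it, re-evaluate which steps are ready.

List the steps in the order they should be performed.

B, D, C, E, A, F

Nothing is required for B and D. B is listed earlier → B first.
E and F now also ready, so the ready set is {D, E, F}; D is listed earlier → D.
C, E and F are all available; C is listed earlier → C.
Now E and F have their prerequisites met. E is listed earlier, so E next.
A and F are both available; A is listed earlier → A.
F needed B, now all done → F.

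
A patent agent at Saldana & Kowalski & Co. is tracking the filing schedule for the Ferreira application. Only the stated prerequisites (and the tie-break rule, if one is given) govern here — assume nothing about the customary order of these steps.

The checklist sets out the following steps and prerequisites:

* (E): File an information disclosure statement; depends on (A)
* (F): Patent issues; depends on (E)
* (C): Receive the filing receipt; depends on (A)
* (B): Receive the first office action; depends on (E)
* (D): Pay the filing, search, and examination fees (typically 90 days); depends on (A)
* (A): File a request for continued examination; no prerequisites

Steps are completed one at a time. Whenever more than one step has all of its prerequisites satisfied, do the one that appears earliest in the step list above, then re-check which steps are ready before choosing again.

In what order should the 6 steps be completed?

(A), (E), (F), (C), (B), (D)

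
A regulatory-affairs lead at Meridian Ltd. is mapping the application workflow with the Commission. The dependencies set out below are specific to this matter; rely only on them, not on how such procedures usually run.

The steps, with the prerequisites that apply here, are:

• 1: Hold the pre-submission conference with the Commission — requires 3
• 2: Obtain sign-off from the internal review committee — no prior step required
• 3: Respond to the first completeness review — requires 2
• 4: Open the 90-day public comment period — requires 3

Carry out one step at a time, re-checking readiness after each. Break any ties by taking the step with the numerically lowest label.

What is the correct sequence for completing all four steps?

2 is the only step with nothing outstanding, so it goes first.
3 is the only step now ready → 3.
Now 1 and 4 have their prerequisites met. 1 has the earlier label, so 1 next.
Next only 4 has its prerequisites met → 4.

2, 3, 1, 4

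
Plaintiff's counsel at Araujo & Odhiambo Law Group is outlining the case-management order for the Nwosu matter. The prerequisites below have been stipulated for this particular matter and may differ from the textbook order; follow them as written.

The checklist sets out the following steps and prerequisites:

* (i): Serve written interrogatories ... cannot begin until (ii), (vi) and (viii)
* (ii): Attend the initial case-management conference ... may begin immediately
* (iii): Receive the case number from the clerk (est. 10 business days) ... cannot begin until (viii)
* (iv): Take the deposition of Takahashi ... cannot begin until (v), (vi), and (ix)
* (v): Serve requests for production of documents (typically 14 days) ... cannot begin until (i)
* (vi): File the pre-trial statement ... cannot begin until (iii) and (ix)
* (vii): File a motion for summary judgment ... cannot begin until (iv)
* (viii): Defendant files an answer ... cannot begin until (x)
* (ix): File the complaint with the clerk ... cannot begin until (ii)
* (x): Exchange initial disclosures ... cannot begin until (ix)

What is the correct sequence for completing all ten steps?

Only (ii) has no prerequisites, so it is first.
(ix) needed (ii), now all done → (ix).
(x) needed (ix), now all done → (x).
Next only (viii) has its prerequisites met → (viii).
(iii) needed (viii), now all done → (iii).
Next only (vi) has its prerequisites met → (vi).
(i) needed (ii), (vi) and (viii), now all done → (i).
Next only (v) has its prerequisites met → (v).
(iv) is the only step now ready → (iv).
That leaves (vii) as the only ready step → (vii).

(ii), (ix), (x), (viii), (iii), (vi), (i), (v), (iv), (vii)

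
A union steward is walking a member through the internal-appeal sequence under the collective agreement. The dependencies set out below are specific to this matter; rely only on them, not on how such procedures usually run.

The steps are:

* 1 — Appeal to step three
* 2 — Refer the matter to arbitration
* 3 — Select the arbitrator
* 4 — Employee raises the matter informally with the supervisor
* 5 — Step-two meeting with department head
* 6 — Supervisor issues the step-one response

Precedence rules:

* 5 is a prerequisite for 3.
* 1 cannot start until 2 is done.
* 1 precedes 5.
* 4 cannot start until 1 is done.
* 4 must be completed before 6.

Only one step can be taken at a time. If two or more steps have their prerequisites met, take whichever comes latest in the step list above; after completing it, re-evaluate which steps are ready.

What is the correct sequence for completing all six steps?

2 has no prerequisites → 2 first.
1 is the only step now ready → 1.
Now 5 and 4 have their prerequisites met. 5 is listed later, so 5 next.
3 now also ready, so the ready set is {4, 3}; 4 is listed later → 4.
6 now also ready, so the ready set is {6, 3}; 6 is listed later → 6.
Next only 3 has its prerequisites met → 3.

2, 1, 5, 4, 6, 3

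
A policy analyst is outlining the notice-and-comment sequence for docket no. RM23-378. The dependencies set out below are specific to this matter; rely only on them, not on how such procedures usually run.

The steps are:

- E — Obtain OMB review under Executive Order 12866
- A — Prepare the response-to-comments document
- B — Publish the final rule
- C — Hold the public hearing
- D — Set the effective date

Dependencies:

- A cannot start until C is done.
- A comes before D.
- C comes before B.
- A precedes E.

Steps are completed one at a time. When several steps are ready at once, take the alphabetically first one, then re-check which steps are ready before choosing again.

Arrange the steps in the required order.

C, A, B, D, E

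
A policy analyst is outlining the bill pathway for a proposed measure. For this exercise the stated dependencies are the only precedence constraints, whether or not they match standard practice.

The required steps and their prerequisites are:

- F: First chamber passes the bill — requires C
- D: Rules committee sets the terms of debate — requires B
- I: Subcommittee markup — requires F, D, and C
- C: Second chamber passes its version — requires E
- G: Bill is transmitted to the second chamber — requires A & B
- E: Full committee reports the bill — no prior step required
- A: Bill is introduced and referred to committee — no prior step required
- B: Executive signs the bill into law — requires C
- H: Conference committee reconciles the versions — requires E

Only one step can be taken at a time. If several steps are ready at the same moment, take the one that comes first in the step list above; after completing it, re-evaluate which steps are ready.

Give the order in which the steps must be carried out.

E, C, F, A, B, D, I, G, H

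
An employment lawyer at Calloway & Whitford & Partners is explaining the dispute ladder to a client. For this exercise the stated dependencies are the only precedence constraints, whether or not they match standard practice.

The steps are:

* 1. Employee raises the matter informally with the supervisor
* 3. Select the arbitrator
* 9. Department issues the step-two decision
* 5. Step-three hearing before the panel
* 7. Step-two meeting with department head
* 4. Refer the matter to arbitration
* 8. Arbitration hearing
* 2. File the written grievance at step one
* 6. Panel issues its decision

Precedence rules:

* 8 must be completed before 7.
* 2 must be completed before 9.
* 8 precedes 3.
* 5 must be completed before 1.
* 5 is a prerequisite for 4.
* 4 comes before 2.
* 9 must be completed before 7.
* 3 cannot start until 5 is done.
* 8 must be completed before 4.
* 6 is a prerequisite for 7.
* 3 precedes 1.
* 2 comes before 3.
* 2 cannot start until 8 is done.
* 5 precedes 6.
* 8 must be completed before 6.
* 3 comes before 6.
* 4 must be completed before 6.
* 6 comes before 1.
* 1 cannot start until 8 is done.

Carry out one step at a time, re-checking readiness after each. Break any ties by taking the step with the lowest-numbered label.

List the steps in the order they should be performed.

5, 8, 4, 2, 3, 6, 1, 9, 7

5 and 8 have no prerequisites; 5 has the earlier label, so 5 is first.
8 is the only step now ready → 8.
That leaves 4 as the only ready step → 4.
2 is the only step now ready → 2.
3 and 9 are both available; 3 has the earlier label → 3.
Ready: 6 and 9. 6 has the earlier label → 6.
Ready: 1 and 9. 1 has the earlier label → 1.
Next only 9 has its prerequisites met → 9.
7 is the only step now ready → 7.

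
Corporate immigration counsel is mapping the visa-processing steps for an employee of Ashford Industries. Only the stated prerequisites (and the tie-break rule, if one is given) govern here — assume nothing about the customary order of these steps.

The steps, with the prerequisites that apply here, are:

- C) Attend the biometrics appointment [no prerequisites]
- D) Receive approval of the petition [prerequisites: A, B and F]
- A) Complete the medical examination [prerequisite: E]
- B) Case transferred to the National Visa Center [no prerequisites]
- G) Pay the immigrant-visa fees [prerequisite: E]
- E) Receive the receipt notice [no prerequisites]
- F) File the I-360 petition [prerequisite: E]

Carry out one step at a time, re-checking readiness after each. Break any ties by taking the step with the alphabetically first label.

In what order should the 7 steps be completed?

B → C → E → A → F → D → G

B, C and E have no prerequisites; B has the earlier label, so B is first.
C and E are both available; C has the earlier label → C.
E is the only step now ready → E.
Ready: A, F and G. A has the earlier label → A.
Now F and G have their prerequisites met. F has the earlier label, so F next.
D now also ready, so the ready set is {D, G}; D has the earlier label → D.
G needed E, now all done → G.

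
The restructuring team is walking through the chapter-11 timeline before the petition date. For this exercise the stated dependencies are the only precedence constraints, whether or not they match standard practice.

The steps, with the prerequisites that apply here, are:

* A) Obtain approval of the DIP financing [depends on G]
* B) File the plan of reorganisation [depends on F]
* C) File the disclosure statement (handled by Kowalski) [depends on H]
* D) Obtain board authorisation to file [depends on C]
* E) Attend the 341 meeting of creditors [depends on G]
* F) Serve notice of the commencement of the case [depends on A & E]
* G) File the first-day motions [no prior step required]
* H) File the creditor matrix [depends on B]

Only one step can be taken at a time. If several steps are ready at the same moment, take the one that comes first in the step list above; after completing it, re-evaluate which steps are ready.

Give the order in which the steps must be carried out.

G is the only step with nothing outstanding, so it goes first.
A and E are both available; A is listed earlier → A.
Next only E has its prerequisites met → E.
Next only F has its prerequisites met → F.
That leaves B as the only ready step → B.
Next only H has its prerequisites met → H.
Next only C has its prerequisites met → C.
Next only D has its prerequisites met → D.

G, A, E, F, B, H, C, D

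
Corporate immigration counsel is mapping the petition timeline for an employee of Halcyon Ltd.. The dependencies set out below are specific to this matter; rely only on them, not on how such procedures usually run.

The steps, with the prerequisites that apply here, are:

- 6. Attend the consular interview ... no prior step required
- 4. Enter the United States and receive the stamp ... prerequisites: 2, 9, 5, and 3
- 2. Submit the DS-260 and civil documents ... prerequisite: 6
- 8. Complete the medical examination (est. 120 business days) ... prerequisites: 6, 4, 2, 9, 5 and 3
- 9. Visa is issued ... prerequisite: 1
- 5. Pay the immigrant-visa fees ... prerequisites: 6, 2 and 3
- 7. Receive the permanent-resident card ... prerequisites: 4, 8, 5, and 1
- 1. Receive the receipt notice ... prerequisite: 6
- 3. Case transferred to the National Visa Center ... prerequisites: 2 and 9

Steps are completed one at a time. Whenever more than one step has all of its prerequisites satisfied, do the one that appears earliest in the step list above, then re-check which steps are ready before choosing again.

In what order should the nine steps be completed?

6, 2, 1, 9, 3, 5, 4, 8, 7

6 has no prerequisites → 6 first.
2 and 1 are both available; 2 is listed earlier → 2.
That leaves 1 as the only ready step → 1.
9 needed 1, now all done → 9.
That leaves 3 as the only ready step → 3.
5 needed 6, 2 and 3, now all done → 5.
Next only 4 has its prerequisites met → 4.
Next only 8 has its prerequisites met → 8.
7 needed 4, 8, 5 and 1, now all done → 7.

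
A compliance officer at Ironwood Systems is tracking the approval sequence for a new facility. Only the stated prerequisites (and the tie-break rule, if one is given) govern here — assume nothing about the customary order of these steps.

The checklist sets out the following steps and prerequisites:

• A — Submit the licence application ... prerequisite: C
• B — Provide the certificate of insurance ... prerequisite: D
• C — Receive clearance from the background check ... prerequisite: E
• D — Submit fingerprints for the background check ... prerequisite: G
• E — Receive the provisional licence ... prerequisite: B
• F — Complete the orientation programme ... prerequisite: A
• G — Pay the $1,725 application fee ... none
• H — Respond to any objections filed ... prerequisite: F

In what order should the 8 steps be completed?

G → D → B → E → C → A → F → H

Only G has no prerequisites, so it is first.
D is the only step now ready → D.
Next only B has its prerequisites met → B.
E needed B, now all done → E.
Next only C has its prerequisites met → C.
A needed C, now all done → A.
F is the only step now ready → F.
Next only H has its prerequisites met → H.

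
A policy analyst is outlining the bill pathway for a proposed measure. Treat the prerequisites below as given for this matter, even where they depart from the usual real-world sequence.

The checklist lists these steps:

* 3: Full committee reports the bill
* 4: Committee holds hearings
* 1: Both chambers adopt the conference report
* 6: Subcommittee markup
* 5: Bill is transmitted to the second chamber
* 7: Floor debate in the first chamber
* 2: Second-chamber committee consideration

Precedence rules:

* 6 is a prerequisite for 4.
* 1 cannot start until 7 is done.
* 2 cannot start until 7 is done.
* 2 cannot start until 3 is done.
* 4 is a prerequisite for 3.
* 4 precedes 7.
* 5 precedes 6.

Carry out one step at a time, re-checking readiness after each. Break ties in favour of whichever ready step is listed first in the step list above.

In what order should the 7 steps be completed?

5 is the only step with nothing outstanding, so it goes first.
6 needed 5, now all done → 6.
4 needed 6, now all done → 4.
Now 3 and 7 have their prerequisites met. 3 is listed earlier, so 3 next.
That leaves 7 as the only ready step → 7.
Ready: 1 and 2. 1 is listed earlier → 1.
2 is the only step now ready → 2.

5 6 4 3 7 1 2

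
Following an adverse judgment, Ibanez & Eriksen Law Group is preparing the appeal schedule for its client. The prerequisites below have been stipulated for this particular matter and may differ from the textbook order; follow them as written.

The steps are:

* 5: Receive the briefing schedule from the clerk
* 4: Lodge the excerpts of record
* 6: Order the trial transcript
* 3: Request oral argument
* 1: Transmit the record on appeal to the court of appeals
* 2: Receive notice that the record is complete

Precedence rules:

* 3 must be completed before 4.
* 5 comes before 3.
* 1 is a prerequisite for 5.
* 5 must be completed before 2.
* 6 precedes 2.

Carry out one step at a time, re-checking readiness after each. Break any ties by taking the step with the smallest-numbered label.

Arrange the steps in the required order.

1 5 3 4 6 2

1 and 6 have no prerequisites; 1 has the earlier label, so 1 is first.
Now 5 and 6 have their prerequisites met. 5 has the earlier label, so 5 next.
3 and 6 are both available; 3 has the earlier label → 3.
4 now also ready, so the ready set is {4, 6}; 4 has the earlier label → 4.
That leaves 6 as the only ready step → 6.
2 needed 5 and 6, now all done → 2.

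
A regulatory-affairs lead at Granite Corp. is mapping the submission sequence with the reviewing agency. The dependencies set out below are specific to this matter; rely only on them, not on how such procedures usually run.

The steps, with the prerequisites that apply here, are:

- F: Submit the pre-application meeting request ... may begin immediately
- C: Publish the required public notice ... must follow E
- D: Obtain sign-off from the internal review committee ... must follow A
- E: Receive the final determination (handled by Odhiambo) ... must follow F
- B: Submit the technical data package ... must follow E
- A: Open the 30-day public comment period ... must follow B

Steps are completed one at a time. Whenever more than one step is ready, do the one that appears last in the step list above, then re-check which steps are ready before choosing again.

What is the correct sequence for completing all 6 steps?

F → E → B → A → D → C

F has no prerequisites → F first.
E is the only step now ready → E.
Ready: B and C. B is listed later → B.
A now also ready, so the ready set is {A, C}; A is listed later → A.
D and C are both available; D is listed later → D.
That leaves C as the only ready step → C.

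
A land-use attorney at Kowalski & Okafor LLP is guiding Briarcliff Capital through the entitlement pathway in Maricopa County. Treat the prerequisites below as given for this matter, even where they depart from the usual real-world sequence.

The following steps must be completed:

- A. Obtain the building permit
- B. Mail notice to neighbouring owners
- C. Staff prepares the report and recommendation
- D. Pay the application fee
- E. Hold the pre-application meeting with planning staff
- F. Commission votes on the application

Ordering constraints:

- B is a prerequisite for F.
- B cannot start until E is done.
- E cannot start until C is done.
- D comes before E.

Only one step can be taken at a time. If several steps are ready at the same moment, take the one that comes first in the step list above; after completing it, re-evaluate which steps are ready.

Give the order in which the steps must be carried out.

A C D E B F

Nothing is required for A, C and D. A is listed earlier → A first.
C and D are both available; C is listed earlier → C.
D is the only step now ready → D.
E is the only step now ready → E.
Next only B has its prerequisites met → B.
F needed B, now all done → F.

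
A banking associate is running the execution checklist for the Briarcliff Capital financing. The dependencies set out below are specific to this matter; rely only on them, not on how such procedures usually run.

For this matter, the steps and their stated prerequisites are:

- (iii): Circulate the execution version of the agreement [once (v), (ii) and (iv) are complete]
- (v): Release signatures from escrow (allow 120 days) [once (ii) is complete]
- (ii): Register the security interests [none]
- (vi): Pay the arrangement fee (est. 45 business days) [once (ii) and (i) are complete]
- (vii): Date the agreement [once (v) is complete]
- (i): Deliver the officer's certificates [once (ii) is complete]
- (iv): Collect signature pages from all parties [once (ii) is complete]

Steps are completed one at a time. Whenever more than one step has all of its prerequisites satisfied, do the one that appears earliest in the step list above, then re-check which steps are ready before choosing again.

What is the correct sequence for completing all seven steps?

(ii) (v) (vii) (i) (vi) (iv) (iii)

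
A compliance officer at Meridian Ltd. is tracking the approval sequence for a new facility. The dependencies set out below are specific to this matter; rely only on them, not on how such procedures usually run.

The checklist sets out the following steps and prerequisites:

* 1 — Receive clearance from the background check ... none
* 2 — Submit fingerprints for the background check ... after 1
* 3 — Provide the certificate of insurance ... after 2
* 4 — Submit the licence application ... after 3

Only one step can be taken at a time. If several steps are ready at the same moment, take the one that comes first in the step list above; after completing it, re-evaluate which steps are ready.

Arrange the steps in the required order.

Only 1 has no prerequisites, so it is first.
2 needed 1, now all done → 2.
3 needed 2, now all done → 3.
Next only 4 has its prerequisites met → 4.

1, 2, 3, 4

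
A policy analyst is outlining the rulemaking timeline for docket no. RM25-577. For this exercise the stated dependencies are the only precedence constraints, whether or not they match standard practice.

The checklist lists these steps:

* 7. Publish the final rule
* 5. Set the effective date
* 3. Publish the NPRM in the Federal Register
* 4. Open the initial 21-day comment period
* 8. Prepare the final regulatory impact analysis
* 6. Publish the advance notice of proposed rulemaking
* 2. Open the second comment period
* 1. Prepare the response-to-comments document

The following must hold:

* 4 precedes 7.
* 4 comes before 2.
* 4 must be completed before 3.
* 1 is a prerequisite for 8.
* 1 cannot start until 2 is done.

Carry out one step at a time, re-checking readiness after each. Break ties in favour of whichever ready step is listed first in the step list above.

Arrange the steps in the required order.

5, 4 and 6 have no prerequisites; 5 is listed earlier, so 5 is first.
4 and 6 are both available; 4 is listed earlier → 4.
Ready: 7, 3, 6 and 2. 7 is listed earlier → 7.
Ready: 3, 6 and 2. 3 is listed earlier → 3.
Ready: 6 and 2. 6 is listed earlier → 6.
Next only 2 has its prerequisites met → 2.
1 is the only step now ready → 1.
That leaves 8 as the only ready step → 8.

5 → 4 → 7 → 3 → 6 → 2 → 1 → 8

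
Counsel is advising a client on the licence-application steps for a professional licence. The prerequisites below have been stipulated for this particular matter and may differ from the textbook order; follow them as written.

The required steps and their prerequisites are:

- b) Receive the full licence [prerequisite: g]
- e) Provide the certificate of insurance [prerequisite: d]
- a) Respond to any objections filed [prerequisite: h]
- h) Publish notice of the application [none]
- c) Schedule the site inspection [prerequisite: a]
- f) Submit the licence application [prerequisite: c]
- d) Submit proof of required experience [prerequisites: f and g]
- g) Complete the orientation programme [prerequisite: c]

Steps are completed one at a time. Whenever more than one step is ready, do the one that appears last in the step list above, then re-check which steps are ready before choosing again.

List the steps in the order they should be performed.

Only h has no prerequisites, so it is first.
a needed h, now all done → a.
That leaves c as the only ready step → c.
Ready: g and f. g is listed later → g.
Ready: f and b. f is listed later → f.
d now also ready, so the ready set is {d, b}; d is listed later → d.
Ready: e and b. e is listed later → e.
That leaves b as the only ready step → b.

h a c g f d e b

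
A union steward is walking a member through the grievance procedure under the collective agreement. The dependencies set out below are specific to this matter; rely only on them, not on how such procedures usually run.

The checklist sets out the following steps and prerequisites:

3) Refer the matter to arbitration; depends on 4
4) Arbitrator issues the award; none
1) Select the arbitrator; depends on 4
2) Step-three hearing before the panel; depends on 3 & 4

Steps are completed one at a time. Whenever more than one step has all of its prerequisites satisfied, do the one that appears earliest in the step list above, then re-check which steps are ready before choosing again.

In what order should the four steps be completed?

4, 3, 1, 2

4 is the only step with nothing outstanding, so it goes first.
3 and 1 are both available; 3 is listed earlier → 3.
Now 1 and 2 have their prerequisites met. 1 is listed earlier, so 1 next.
2 is the only step now ready → 2.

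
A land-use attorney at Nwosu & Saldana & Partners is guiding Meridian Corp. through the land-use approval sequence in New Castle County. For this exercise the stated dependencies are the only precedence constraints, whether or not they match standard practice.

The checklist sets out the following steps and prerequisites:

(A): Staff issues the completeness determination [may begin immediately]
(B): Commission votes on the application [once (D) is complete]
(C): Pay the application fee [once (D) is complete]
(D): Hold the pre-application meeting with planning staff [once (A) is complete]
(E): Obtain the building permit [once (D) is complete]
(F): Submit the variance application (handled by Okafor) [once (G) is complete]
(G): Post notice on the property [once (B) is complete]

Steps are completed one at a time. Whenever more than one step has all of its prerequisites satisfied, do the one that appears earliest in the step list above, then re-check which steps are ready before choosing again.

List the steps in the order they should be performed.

Only (A) has no prerequisites, so it is first.
That leaves (D) as the only ready step → (D).
Now (B), (C) and (E) have their prerequisites met. (B) is listed earlier, so (B) next.
(G) now also ready, so the ready set is {(C), (E), (G)}; (C) is listed earlier → (C).
Now (E) and (G) have their prerequisites met. (E) is listed earlier, so (E) next.
(G) needed (B), now all done → (G).
(F) needed (G), now all done → (F).

(A), (D), (B), (C), (E), (G), (F)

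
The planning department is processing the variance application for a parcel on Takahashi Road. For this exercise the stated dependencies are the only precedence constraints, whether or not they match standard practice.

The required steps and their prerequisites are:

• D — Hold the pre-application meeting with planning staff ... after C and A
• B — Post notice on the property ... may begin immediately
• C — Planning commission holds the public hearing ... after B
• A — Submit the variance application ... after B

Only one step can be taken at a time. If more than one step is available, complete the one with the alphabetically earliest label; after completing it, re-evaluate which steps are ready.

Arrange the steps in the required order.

B → A → C → D

B has no prerequisites → B first.
Now A and C have their prerequisites met. A has the earlier label, so A next.
Next only C has its prerequisites met → C.
D needed A and C, now all done → D.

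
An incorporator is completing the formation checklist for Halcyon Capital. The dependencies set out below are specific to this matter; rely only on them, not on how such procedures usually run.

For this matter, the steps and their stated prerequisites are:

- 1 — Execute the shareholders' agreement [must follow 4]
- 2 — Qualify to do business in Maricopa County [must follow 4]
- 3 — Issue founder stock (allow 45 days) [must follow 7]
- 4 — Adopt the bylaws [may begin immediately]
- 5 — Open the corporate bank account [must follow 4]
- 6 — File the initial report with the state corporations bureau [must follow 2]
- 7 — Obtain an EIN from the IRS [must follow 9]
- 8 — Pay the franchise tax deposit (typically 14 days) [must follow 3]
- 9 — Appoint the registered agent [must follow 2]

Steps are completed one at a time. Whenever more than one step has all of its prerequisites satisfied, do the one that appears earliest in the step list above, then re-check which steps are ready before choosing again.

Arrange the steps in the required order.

Only 4 has no prerequisites, so it is first.
Ready: 1, 2 and 5. 1 is listed earlier → 1.
Ready: 2 and 5. 2 is listed earlier → 2.
6 and 9 now also ready, so the ready set is {5, 6, 9}; 5 is listed earlier → 5.
Ready: 6 and 9. 6 is listed earlier → 6.
9 needed 2, now all done → 9.
Next only 7 has its prerequisites met → 7.
That leaves 3 as the only ready step → 3.
8 needed 3, now all done → 8.

4 → 1 → 2 → 5 → 6 → 9 → 7 → 3 → 8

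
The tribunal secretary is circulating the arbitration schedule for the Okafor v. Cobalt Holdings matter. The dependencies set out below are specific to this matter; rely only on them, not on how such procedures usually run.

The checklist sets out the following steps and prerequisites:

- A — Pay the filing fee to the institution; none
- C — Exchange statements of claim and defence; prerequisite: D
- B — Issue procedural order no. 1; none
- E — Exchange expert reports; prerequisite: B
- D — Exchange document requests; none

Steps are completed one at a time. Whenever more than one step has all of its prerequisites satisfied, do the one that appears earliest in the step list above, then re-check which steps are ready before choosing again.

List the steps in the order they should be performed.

A, B and D have no prerequisites; A is listed earlier, so A is first.
B and D are both available; B is listed earlier → B.
E now also ready, so the ready set is {E, D}; E is listed earlier → E.
Next only D has its prerequisites met → D.
That leaves C as the only ready step → C.

A, B, E, D, C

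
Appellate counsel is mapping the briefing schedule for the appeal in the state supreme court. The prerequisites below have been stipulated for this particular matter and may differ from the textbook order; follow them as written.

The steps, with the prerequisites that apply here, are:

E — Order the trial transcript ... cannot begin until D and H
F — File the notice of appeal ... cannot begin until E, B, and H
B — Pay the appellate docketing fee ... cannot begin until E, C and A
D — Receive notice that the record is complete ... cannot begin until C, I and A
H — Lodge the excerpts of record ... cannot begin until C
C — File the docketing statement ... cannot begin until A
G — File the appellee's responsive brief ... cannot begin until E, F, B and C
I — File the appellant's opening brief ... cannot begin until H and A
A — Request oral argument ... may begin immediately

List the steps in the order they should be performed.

A is the only step with nothing outstanding, so it goes first.
C needed A, now all done → C.
That leaves H as the only ready step → H.
I needed H and A, now all done → I.
That leaves D as the only ready step → D.
E is the only step now ready → E.
B is the only step now ready → B.
F is the only step now ready → F.
G is the only step now ready → G.

A, C, H, I, D, E, B, F, G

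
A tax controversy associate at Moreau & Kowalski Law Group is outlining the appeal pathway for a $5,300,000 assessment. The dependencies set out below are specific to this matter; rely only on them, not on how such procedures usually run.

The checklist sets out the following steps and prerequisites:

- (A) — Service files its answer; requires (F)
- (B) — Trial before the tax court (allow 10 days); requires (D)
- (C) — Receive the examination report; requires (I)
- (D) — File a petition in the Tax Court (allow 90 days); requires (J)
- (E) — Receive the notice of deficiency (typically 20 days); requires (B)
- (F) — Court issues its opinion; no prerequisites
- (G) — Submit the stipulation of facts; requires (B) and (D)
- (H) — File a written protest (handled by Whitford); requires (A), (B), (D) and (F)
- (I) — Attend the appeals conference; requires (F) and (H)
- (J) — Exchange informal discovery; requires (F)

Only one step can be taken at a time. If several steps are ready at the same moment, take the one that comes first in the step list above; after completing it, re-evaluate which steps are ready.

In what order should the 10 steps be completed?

(F), (A), (J), (D), (B), (E), (G), (H), (I), (C)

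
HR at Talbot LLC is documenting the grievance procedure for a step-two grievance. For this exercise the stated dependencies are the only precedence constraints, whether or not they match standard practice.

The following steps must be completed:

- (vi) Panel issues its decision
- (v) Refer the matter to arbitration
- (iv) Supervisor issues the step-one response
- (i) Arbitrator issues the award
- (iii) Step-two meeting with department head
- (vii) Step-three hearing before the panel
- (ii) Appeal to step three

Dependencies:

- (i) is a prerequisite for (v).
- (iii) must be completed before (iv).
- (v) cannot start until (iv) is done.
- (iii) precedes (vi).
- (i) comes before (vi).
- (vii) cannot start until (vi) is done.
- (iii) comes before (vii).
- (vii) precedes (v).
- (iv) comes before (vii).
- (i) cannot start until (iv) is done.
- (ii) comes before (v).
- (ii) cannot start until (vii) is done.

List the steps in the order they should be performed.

(iii) has no prerequisites → (iii) first.
(iv) needed (iii), now all done → (iv).
Next only (i) has its prerequisites met → (i).
(vi) needed (i) and (iii), now all done → (vi).
(vii) needed (vi), (iv) and (iii), now all done → (vii).
(ii) needed (vii), now all done → (ii).
(v) needed (iv), (i), (vii) and (ii), now all done → (v).

(iii), (iv), (i), (vi), (vii), (ii), (v)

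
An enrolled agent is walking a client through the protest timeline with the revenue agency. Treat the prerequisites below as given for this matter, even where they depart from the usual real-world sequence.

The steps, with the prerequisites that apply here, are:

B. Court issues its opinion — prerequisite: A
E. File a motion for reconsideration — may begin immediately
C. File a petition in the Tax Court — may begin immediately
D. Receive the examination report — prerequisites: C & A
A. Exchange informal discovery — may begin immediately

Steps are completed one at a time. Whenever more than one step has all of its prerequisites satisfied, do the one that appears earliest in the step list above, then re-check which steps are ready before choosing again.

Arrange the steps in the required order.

E, C, A, B, D

E, C and A have no prerequisites; E is listed earlier, so E is first.
Now C and A have their prerequisites met. C is listed earlier, so C next.
That leaves A as the only ready step → A.
Now B and D have their prerequisites met. B is listed earlier, so B next.
D needed C and A, now all done → D.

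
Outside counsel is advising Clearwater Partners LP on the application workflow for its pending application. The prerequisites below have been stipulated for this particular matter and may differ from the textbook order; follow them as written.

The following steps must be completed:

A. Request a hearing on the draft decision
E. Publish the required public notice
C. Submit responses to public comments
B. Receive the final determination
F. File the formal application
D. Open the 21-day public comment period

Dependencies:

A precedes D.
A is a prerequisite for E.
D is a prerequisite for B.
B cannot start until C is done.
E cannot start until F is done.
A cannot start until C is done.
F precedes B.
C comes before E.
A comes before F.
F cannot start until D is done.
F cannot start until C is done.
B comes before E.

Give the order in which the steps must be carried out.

C is the only step with nothing outstanding, so it goes first.
Next only A has its prerequisites met → A.
D is the only step now ready → D.
Next only F has its prerequisites met → F.
B is the only step now ready → B.
That leaves E as the only ready step → E.

C, A, D, F, B, E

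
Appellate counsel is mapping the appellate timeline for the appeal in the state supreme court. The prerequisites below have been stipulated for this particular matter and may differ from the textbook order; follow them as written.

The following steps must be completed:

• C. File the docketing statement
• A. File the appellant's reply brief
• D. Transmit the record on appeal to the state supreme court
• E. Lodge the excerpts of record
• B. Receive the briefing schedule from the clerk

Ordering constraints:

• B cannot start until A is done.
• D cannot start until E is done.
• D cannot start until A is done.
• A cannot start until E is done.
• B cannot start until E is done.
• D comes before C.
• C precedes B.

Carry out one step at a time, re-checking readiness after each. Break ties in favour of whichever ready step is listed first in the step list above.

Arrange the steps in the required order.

E → A → D → C → B

E is the only step with nothing outstanding, so it goes first.
That leaves A as the only ready step → A.
Next only D has its prerequisites met → D.
C is the only step now ready → C.
B needed C, A and E, now all done → B.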